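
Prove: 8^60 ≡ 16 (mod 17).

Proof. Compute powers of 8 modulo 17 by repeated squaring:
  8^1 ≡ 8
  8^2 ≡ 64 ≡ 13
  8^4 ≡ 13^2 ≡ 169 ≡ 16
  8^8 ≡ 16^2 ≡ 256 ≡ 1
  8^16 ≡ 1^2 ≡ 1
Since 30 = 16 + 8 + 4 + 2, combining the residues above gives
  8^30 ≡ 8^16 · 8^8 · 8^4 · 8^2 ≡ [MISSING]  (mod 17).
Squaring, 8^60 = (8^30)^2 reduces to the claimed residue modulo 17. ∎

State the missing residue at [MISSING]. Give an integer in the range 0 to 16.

Multiply the listed residues: 1 · 1 · 16 · 13 = 1 → 16 → 208.
Reducing modulo 17: 208 = 12·17 + 4, so 8^30 ≡ 4.

4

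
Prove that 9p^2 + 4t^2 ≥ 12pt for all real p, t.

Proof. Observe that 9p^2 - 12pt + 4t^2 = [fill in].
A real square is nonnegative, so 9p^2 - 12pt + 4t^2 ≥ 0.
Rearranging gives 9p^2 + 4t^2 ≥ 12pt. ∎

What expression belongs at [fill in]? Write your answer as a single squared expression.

The leading and trailing coefficients are 3^2 and 2^2, and 12 = 2·3·2, so the trinomial is (3p - 2t)^2.
Hence 9p^2 - 12pt + 4t^2 ≥ 0.

(3p - 2t)^2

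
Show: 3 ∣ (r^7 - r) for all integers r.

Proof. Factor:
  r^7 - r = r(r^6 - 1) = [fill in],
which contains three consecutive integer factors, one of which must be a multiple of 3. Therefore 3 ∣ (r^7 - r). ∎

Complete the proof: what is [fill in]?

r^6 - 1 = (r^2 - 1)(r^4 + r^2 + 1), and r^2 - 1 = (r-1)(r+1).
So r(r^6 - 1) = (r - 1)r(r + 1)(r^4 + r^2 + 1).

(r - 1)r(r + 1)(r^4 + r^2 + 1)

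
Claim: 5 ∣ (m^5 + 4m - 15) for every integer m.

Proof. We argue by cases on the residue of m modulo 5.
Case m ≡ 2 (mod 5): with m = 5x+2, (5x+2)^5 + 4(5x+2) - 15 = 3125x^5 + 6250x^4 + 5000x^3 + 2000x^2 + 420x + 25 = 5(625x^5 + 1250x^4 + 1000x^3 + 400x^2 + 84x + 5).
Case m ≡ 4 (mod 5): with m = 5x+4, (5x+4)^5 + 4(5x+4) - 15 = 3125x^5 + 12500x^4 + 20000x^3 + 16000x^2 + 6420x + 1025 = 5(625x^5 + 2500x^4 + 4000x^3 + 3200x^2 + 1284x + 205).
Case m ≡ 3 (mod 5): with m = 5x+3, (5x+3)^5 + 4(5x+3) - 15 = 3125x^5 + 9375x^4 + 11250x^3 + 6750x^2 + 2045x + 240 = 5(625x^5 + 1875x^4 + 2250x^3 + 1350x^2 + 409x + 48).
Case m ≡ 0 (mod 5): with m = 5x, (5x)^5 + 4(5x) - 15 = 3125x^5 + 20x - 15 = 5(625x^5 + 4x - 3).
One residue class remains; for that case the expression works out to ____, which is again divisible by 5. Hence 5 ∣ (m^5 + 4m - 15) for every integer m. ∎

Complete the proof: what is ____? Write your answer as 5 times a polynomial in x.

Only m ≡ 1 (mod 5) is unaccounted for. Put m = 5x+1:
(5x+1)^5 + 4(5x+1) - 15 expands to 3125x^5 + 3125x^4 + 1250x^3 + 250x^2 + 45x - 10,
and factoring out 5 leaves 5(625x^5 + 625x^4 + 250x^3 + 50x^2 + 9x - 2).

5(625x^5 + 625x^4 + 250x^3 + 50x^2 + 9x - 2)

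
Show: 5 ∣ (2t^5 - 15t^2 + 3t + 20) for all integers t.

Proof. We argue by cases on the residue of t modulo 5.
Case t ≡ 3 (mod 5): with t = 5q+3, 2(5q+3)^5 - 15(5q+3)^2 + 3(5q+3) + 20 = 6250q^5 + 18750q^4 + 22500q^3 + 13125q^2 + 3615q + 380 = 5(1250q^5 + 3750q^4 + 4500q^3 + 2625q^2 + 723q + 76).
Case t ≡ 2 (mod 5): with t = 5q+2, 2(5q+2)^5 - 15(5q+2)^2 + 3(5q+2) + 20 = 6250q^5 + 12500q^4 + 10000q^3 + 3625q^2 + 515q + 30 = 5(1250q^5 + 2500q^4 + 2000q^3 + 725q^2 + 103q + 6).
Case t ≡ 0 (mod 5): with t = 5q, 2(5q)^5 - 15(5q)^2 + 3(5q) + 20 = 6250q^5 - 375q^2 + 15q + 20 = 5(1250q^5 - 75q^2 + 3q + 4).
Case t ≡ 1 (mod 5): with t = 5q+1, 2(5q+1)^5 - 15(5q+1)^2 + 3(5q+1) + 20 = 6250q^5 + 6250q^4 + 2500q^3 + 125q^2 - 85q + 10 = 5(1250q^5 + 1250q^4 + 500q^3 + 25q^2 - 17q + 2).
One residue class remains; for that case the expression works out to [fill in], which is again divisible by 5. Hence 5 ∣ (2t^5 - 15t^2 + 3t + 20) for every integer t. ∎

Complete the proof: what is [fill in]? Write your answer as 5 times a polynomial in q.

5(1250q^5 + 5000q^4 + 8000q^3 + 6325q^2 + 2443q + 368)

The residues treated are {3, 2, 0, 1}, so the missing case is t ≡ 4 (mod 5); write t = 5q+4.
Then 2(5q+4)^5 - 15(5q+4)^2 + 3(5q+4) + 20 = 6250q^5 + 25000q^4 + 40000q^3 + 31625q^2 + 12215q + 1840 = 5(1250q^5 + 5000q^4 + 8000q^3 + 6325q^2 + 2443q + 368).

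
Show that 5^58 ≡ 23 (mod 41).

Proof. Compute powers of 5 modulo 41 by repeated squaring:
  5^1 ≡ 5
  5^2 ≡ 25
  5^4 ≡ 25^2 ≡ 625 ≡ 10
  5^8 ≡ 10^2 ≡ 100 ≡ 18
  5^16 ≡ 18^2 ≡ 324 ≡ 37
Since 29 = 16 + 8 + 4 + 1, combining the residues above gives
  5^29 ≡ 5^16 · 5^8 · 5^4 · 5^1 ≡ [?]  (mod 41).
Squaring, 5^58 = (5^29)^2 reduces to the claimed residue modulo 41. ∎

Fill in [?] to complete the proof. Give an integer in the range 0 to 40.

5^16 · 5^8 · 5^4 · 5^1 ≡ 37 · 18 · 10 · 5 = 33300.
33300 mod 41 = 8, so 5^29 ≡ 8 (mod 41).

8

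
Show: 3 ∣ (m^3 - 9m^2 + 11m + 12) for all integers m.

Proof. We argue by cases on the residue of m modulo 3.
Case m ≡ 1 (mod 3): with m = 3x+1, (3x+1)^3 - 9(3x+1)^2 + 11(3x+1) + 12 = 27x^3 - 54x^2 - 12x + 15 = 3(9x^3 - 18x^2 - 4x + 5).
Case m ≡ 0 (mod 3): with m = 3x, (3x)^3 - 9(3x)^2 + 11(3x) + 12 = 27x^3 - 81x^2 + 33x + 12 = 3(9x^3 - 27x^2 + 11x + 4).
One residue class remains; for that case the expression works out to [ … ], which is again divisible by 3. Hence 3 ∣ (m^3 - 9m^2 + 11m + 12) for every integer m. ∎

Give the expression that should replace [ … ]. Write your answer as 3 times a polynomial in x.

Only m ≡ 2 (mod 3) is unaccounted for. Put m = 3x+2:
(3x+2)^3 - 9(3x+2)^2 + 11(3x+2) + 12 expands to 27x^3 - 27x^2 - 39x + 6,
and factoring out 3 leaves 3(9x^3 - 9x^2 - 13x + 2).

3(9x^3 - 9x^2 - 13x + 2)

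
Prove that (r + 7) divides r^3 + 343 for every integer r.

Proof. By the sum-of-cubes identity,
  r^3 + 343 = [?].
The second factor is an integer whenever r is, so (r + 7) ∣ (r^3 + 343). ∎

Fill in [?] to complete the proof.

(r + 7)(r^2 - 7r + 49)

a^3 + b^3 = (a + b)(a^2 - ab + b^2). With a = r, b = 7:
r^3 + 343 = (r + 7)(r^2 - 7r + 49).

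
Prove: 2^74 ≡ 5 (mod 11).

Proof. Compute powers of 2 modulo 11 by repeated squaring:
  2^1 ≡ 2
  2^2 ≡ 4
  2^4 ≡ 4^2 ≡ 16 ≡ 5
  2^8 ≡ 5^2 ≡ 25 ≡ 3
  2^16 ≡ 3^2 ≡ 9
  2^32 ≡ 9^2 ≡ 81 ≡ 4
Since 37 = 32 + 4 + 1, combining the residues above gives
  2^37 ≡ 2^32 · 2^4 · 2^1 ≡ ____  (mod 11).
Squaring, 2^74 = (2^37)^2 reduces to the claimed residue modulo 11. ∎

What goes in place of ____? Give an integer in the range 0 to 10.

7

2^32 · 2^4 · 2^1 ≡ 4 · 5 · 2 = 40.
40 mod 11 = 7, so 2^37 ≡ 7 (mod 11).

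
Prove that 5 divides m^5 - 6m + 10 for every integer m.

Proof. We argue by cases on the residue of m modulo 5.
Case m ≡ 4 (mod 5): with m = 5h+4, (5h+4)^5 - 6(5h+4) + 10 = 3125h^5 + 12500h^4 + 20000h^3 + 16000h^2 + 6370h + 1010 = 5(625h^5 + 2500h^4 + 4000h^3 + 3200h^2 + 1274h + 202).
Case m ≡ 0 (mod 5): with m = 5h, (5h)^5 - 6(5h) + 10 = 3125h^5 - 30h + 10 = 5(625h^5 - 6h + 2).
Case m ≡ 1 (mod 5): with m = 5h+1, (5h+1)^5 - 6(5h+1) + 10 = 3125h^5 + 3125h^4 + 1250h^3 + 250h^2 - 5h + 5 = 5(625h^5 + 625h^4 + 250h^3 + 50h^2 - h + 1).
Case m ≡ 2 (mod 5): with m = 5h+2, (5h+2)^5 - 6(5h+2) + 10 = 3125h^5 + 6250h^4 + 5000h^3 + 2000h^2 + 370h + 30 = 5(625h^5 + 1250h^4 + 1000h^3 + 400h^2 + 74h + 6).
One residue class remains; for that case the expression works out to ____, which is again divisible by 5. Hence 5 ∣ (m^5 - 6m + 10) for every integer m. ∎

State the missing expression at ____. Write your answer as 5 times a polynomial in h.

5(625h^5 + 1875h^4 + 2250h^3 + 1350h^2 + 399h + 47)

The residues treated are {4, 0, 1, 2}, so the missing case is m ≡ 3 (mod 5); write m = 5h+3.
Then (5h+3)^5 - 6(5h+3) + 10 = 3125h^5 + 9375h^4 + 11250h^3 + 6750h^2 + 1995h + 235 = 5(625h^5 + 1875h^4 + 2250h^3 + 1350h^2 + 399h + 47).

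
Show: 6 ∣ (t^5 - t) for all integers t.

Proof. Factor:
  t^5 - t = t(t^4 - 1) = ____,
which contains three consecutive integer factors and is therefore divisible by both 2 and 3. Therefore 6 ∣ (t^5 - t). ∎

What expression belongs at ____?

t^4 - 1 = (t^2 - 1)(t^2 + 1), and t^2 - 1 = (t-1)(t+1).
So t(t^4 - 1) = (t - 1)t(t + 1)(t^2 + 1).

(t - 1)t(t + 1)(t^2 + 1)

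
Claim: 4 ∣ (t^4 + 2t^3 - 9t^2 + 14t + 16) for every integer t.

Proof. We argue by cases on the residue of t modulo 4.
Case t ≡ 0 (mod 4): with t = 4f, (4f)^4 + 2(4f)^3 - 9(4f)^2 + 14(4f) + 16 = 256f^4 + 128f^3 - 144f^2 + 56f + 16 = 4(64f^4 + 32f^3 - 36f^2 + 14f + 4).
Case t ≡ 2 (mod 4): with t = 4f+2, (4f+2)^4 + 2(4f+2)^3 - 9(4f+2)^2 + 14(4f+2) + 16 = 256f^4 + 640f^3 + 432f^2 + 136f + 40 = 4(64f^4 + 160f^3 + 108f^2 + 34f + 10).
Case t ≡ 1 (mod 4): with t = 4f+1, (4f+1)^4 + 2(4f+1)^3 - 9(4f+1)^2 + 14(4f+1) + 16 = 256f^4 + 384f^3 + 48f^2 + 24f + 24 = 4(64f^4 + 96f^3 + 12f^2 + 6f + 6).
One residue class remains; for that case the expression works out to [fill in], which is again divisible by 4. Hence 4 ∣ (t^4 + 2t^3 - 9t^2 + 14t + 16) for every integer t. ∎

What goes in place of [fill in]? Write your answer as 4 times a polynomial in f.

Only t ≡ 3 (mod 4) is unaccounted for. Put t = 4f+3:
(4f+3)^4 + 2(4f+3)^3 - 9(4f+3)^2 + 14(4f+3) + 16 expands to 256f^4 + 896f^3 + 1008f^2 + 488f + 112,
and factoring out 4 leaves 4(64f^4 + 224f^3 + 252f^2 + 122f + 28).

4(64f^4 + 224f^3 + 252f^2 + 122f + 28)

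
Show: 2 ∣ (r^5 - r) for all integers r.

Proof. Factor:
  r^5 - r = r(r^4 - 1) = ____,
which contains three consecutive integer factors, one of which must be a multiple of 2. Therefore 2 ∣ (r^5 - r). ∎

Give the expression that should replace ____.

r^4 - 1 = (r^2 - 1)(r^2 + 1), and r^2 - 1 = (r-1)(r+1).
So r(r^4 - 1) = (r - 1)r(r + 1)(r^2 + 1).

(r - 1)r(r + 1)(r^2 + 1)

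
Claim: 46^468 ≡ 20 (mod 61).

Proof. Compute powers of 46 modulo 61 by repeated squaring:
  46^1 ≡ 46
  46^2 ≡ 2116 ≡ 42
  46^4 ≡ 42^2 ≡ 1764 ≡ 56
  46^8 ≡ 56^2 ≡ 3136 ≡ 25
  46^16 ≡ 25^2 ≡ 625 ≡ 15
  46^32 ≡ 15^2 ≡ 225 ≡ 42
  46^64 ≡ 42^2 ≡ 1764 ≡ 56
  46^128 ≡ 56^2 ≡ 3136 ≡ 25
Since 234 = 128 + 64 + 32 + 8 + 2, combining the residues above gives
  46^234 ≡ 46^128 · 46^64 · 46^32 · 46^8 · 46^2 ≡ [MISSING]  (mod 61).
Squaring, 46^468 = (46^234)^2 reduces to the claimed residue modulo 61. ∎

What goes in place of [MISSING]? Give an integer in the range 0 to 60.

Multiply the listed residues: 25 · 56 · 42 · 25 · 42 = 1400 → 58800 → 1470000 → 61740000.
Reducing modulo 61: 61740000 = 1012131·61 + 9, so 46^234 ≡ 9.

9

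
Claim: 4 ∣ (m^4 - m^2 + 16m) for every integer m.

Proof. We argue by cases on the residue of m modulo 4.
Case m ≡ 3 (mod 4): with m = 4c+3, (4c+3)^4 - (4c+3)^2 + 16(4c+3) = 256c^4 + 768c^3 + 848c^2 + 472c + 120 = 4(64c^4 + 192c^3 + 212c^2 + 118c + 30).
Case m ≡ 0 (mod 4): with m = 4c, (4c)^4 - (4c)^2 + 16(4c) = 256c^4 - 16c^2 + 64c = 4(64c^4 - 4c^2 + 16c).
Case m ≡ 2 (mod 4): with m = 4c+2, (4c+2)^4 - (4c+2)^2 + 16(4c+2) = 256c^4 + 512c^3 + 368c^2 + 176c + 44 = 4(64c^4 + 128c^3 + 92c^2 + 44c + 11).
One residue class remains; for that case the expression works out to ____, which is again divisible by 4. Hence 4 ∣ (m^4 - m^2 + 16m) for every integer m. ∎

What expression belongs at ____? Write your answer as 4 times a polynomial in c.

The residues treated are {3, 0, 2}, so the missing case is m ≡ 1 (mod 4); write m = 4c+1.
Then (4c+1)^4 - (4c+1)^2 + 16(4c+1) = 256c^4 + 256c^3 + 80c^2 + 72c + 16 = 4(64c^4 + 64c^3 + 20c^2 + 18c + 4).

4(64c^4 + 64c^3 + 20c^2 + 18c + 4)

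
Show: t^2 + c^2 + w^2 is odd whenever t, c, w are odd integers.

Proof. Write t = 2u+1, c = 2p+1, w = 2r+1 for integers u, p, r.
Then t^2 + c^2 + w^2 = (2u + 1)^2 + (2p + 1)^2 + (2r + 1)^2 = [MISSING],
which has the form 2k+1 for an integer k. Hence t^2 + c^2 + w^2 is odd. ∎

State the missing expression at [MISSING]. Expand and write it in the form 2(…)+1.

(2u + 1)^2 + (2p + 1)^2 + (2r + 1)^2 = 4p^2 + 4p + 4r^2 + 4r + 4u^2 + 4u + 3
= 2(2p^2 + 2p + 2r^2 + 2r + 2u^2 + 2u + 1) + 1.
Since 2p^2 + 2p + 2r^2 + 2r + 2u^2 + 2u + 1 is an integer, the sum of squares is of the form 2k+1 for an integer k.

2(2p^2 + 2p + 2r^2 + 2r + 2u^2 + 2u + 1) + 1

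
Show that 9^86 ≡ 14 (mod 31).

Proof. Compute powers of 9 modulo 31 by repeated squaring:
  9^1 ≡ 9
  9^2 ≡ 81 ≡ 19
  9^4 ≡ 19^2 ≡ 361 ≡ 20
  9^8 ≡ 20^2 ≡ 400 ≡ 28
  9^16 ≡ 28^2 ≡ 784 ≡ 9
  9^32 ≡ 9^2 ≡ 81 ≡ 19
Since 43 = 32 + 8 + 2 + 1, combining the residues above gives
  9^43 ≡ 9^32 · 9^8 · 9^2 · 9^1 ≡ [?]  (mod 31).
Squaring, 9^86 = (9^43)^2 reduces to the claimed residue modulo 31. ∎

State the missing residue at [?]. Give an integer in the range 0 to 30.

Multiply the listed residues: 19 · 28 · 19 · 9 = 532 → 10108 → 90972.
Reducing modulo 31: 90972 = 2934·31 + 18, so 9^43 ≡ 18.

18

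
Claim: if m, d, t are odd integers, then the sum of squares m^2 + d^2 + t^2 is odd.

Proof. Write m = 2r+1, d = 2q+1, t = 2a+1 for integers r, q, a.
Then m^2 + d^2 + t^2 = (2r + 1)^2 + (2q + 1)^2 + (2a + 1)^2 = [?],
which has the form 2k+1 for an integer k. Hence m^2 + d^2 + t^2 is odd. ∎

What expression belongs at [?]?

Expanding: (2r + 1)^2 + (2q + 1)^2 + (2a + 1)^2 = 4a^2 + 4a + 4q^2 + 4q + 4r^2 + 4r + 3.
Every term except the constant is even, so this is 2(2a^2 + 2a + 2q^2 + 2q + 2r^2 + 2r + 1) + 1,
and 2a^2 + 2a + 2q^2 + 2q + 2r^2 + 2r + 1 ∈ ℤ gives the required form.

2(2a^2 + 2a + 2q^2 + 2q + 2r^2 + 2r + 1) + 1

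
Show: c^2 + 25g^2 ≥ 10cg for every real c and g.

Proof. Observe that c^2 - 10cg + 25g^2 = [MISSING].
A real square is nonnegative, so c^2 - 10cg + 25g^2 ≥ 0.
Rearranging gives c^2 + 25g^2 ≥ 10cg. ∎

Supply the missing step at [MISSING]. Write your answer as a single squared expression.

(c - 5g)^2

c^2 - 10cg + 25g^2 is a perfect-square trinomial: the outer terms are (c)^2 and (5g)^2, and the cross term is -2·c·5g.
So c^2 - 10cg + 25g^2 = (c - 5g)^2 ≥ 0.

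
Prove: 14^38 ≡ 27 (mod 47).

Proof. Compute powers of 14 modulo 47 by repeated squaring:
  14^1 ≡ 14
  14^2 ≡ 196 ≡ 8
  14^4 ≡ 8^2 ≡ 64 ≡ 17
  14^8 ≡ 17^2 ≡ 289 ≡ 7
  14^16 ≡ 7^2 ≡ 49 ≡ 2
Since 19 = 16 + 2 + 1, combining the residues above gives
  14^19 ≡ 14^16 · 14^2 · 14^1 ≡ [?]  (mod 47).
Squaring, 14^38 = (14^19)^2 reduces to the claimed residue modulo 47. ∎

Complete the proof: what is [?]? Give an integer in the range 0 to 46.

36

Multiply the listed residues: 2 · 8 · 14 = 16 → 224.
Reducing modulo 47: 224 = 4·47 + 36, so 14^19 ≡ 36.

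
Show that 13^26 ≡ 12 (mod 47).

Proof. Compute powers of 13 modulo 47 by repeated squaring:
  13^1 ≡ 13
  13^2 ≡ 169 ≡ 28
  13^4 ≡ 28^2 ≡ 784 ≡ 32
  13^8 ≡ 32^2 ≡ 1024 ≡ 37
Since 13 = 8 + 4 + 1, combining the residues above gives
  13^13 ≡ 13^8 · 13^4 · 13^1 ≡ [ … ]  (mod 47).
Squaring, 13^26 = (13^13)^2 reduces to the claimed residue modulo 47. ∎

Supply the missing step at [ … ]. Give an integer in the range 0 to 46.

23

13^8 · 13^4 · 13^1 ≡ 37 · 32 · 13 = 15392.
15392 mod 47 = 23, so 13^13 ≡ 23 (mod 47).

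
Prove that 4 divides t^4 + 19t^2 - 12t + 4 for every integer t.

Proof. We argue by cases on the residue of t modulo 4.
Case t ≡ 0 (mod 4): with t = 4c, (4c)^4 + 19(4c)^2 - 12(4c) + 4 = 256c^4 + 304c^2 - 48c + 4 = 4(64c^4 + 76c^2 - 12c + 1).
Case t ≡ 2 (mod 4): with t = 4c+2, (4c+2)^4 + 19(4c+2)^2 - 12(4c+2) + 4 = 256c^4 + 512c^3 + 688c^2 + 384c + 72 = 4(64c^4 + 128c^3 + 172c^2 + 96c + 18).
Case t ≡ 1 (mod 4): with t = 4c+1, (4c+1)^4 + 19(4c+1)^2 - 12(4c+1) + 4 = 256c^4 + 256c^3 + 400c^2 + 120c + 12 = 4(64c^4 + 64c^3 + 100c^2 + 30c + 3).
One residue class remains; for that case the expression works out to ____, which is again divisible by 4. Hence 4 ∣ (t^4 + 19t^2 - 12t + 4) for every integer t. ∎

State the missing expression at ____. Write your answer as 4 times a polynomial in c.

Only t ≡ 3 (mod 4) is unaccounted for. Put t = 4c+3:
(4c+3)^4 + 19(4c+3)^2 - 12(4c+3) + 4 expands to 256c^4 + 768c^3 + 1168c^2 + 840c + 220,
and factoring out 4 leaves 4(64c^4 + 192c^3 + 292c^2 + 210c + 55).

4(64c^4 + 192c^3 + 292c^2 + 210c + 55)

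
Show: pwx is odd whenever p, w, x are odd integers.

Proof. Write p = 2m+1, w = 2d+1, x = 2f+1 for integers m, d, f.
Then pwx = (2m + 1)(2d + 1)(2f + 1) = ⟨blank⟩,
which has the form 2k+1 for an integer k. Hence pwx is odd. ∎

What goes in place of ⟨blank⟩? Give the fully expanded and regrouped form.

2(4dfm + 2df + 2dm + d + 2fm + f + m) + 1

(2m + 1)(2d + 1)(2f + 1) = 8dfm + 4df + 4dm + 2d + 4fm + 2f + 2m + 1
= 2(4dfm + 2df + 2dm + d + 2fm + f + m) + 1.
Since 4dfm + 2df + 2dm + d + 2fm + f + m is an integer, the product is of the form 2k+1 for an integer k.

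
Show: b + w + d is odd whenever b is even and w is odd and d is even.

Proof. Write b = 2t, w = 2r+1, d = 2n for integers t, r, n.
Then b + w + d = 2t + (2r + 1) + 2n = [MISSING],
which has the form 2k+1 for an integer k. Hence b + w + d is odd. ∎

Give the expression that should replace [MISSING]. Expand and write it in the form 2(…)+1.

Expanding: 2t + (2r + 1) + 2n = 2n + 2r + 2t + 1.
Every term except the constant is even, so this is 2(n + r + t) + 1,
and n + r + t ∈ ℤ gives the required form.

2(n + r + t) + 1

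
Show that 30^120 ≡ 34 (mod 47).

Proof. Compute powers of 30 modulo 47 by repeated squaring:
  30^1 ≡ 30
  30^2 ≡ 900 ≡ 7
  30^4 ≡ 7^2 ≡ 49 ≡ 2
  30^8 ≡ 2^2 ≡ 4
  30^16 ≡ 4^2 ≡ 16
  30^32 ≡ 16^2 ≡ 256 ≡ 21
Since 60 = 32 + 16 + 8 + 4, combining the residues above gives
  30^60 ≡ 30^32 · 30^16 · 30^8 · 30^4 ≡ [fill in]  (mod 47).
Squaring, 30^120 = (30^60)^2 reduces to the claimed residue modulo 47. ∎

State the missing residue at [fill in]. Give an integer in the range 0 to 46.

9

30^32 · 30^16 · 30^8 · 30^4 ≡ 21 · 16 · 4 · 2 = 2688.
2688 mod 47 = 9, so 30^60 ≡ 9 (mod 47).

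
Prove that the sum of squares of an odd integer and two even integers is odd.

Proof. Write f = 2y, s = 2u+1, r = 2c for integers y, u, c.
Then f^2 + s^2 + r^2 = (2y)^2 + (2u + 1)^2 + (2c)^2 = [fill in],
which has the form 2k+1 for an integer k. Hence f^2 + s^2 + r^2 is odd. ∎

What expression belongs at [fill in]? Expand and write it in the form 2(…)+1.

(2y)^2 + (2u + 1)^2 + (2c)^2 = 4c^2 + 4u^2 + 4u + 4y^2 + 1
= 2(2c^2 + 2u^2 + 2u + 2y^2) + 1.
Since 2c^2 + 2u^2 + 2u + 2y^2 is an integer, the sum of squares is of the form 2k+1 for an integer k.

2(2c^2 + 2u^2 + 2u + 2y^2) + 1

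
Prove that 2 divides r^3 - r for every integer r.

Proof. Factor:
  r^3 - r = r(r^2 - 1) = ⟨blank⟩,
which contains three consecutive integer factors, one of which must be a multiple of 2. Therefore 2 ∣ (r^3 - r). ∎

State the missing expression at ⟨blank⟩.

r(r^2 - 1) = r(r - 1)(r + 1) = (r - 1)r(r + 1).
These three factors are consecutive integers, so their product is divisible by 2.

(r - 1)r(r + 1)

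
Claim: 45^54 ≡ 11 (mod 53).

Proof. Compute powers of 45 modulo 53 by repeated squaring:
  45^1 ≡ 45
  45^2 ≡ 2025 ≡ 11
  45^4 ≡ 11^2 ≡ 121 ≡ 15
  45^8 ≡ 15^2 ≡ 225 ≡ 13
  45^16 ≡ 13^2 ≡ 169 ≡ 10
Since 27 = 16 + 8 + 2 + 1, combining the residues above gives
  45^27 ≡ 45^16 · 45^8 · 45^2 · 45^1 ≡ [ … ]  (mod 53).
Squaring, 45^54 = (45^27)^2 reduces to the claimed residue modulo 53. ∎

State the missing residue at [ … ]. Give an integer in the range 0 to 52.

8

Multiply the listed residues: 10 · 13 · 11 · 45 = 130 → 1430 → 64350.
Reducing modulo 53: 64350 = 1214·53 + 8, so 45^27 ≡ 8.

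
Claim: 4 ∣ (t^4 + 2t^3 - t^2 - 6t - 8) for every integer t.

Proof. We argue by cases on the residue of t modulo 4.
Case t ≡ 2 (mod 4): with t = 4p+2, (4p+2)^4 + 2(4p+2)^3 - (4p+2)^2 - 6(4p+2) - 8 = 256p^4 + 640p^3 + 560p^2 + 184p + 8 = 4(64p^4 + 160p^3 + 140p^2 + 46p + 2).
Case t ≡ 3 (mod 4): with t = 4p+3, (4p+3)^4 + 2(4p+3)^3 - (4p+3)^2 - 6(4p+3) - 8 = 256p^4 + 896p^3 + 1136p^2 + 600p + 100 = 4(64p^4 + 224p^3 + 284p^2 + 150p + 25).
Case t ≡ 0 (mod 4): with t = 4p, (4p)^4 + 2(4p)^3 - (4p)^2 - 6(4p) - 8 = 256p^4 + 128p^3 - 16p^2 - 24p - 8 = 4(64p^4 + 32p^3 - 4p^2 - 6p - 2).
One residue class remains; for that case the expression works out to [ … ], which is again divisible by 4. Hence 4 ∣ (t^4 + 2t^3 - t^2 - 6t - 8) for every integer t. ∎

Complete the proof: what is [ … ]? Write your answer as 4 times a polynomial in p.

The residues treated are {2, 3, 0}, so the missing case is t ≡ 1 (mod 4); write t = 4p+1.
Then (4p+1)^4 + 2(4p+1)^3 - (4p+1)^2 - 6(4p+1) - 8 = 256p^4 + 384p^3 + 176p^2 + 8p - 12 = 4(64p^4 + 96p^3 + 44p^2 + 2p - 3).

4(64p^4 + 96p^3 + 44p^2 + 2p - 3)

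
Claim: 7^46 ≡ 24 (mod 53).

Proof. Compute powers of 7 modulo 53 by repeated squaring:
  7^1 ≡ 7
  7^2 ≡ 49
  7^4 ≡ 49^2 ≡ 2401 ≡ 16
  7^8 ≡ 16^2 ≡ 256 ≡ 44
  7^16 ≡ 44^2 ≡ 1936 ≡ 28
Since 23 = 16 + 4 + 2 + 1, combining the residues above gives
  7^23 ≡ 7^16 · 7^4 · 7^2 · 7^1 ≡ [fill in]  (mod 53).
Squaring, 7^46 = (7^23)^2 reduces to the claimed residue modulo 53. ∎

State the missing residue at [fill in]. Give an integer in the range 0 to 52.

17

Multiply the listed residues: 28 · 16 · 49 · 7 = 448 → 21952 → 153664.
Reducing modulo 53: 153664 = 2899·53 + 17, so 7^23 ≡ 17.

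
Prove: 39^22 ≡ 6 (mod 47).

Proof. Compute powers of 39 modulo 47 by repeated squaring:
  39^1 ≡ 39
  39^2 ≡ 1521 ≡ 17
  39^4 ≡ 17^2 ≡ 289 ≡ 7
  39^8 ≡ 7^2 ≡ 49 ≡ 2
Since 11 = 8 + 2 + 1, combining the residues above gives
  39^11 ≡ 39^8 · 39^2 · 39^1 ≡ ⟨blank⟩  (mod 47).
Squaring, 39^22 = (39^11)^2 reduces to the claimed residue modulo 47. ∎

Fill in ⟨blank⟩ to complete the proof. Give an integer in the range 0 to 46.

39^8 · 39^2 · 39^1 ≡ 2 · 17 · 39 = 1326.
1326 mod 47 = 10, so 39^11 ≡ 10 (mod 47).

10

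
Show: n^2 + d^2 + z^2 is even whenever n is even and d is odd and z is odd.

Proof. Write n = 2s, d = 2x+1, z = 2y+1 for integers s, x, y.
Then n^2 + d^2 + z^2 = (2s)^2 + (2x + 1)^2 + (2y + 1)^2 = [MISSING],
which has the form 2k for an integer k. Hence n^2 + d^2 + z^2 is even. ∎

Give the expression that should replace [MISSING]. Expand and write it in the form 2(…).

(2s)^2 + (2x + 1)^2 + (2y + 1)^2 = 4s^2 + 4x^2 + 4x + 4y^2 + 4y + 2
= 2(2s^2 + 2x^2 + 2x + 2y^2 + 2y + 1).
Since 2s^2 + 2x^2 + 2x + 2y^2 + 2y + 1 is an integer, the sum of squares is of the form 2k for an integer k.

2(2s^2 + 2x^2 + 2x + 2y^2 + 2y + 1)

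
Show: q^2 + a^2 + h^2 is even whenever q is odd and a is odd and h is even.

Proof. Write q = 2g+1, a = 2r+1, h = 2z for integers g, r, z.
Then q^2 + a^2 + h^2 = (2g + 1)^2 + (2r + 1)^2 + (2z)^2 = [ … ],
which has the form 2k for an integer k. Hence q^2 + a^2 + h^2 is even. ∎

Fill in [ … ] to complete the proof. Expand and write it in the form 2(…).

Expanding: (2g + 1)^2 + (2r + 1)^2 + (2z)^2 = 4g^2 + 4g + 4r^2 + 4r + 4z^2 + 2.
Every term is even; pulling out the factor of 2 gives 2(2g^2 + 2g + 2r^2 + 2r + 2z^2 + 1).

2(2g^2 + 2g + 2r^2 + 2r + 2z^2 + 1)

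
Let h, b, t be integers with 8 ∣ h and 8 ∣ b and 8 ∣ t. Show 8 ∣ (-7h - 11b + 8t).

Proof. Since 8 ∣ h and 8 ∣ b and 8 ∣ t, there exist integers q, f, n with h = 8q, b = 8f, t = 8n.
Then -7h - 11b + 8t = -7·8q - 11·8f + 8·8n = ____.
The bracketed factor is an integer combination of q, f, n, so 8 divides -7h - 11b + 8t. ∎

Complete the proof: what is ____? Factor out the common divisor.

8(-11f + 8n - 7q)

Each term has a factor of 8: -7·8q - 11·8f + 8·8n = 8·(-11f + 8n - 7q).
Since -11f + 8n - 7q is an integer, 8 ∣ (-7h - 11b + 8t).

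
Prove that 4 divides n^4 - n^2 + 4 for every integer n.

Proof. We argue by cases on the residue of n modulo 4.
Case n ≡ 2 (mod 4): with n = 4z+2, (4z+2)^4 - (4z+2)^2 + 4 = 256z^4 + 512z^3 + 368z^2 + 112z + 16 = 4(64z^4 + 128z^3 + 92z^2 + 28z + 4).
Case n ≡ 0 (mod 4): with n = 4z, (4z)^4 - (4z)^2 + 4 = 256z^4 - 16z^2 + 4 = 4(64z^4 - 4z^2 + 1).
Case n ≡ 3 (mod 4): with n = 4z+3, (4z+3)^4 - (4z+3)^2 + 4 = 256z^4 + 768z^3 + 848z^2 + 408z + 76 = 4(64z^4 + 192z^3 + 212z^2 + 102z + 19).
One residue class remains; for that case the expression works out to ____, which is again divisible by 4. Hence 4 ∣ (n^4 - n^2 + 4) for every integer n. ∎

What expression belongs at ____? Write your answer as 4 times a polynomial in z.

Only n ≡ 1 (mod 4) is unaccounted for. Put n = 4z+1:
(4z+1)^4 - (4z+1)^2 + 4 expands to 256z^4 + 256z^3 + 80z^2 + 8z + 4,
and factoring out 4 leaves 4(64z^4 + 64z^3 + 20z^2 + 2z + 1).

4(64z^4 + 64z^3 + 20z^2 + 2z + 1)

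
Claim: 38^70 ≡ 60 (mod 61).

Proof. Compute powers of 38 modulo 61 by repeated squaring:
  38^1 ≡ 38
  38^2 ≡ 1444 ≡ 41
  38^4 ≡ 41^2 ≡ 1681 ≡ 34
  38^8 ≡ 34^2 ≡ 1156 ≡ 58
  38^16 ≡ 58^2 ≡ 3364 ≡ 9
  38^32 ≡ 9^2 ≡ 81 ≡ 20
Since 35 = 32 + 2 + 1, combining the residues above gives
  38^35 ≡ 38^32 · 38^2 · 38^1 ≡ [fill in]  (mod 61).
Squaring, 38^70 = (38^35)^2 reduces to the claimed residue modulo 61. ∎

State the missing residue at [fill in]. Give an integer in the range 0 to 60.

50

Multiply the listed residues: 20 · 41 · 38 = 820 → 31160.
Reducing modulo 61: 31160 = 510·61 + 50, so 38^35 ≡ 50.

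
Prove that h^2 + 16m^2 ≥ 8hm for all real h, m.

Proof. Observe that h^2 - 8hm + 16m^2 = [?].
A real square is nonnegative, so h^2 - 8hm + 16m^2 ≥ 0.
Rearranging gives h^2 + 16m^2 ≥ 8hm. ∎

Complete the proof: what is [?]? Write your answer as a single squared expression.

(h - 4m)^2

h^2 - 8hm + 16m^2 is a perfect-square trinomial: the outer terms are (h)^2 and (4m)^2, and the cross term is -2·h·4m.
So h^2 - 8hm + 16m^2 = (h - 4m)^2 ≥ 0.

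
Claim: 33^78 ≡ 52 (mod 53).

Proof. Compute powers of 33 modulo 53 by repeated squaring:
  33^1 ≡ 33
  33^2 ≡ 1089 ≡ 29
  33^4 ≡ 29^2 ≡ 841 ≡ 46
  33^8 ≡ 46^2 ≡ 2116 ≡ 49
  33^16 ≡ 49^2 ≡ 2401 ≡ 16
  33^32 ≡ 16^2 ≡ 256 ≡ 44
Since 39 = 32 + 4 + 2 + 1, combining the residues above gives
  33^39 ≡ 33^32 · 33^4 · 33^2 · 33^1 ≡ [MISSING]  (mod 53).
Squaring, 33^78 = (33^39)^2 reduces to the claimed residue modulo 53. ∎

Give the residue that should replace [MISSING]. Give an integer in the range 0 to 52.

30

33^32 · 33^4 · 33^2 · 33^1 ≡ 44 · 46 · 29 · 33 = 1936968.
1936968 mod 53 = 30, so 33^39 ≡ 30 (mod 53).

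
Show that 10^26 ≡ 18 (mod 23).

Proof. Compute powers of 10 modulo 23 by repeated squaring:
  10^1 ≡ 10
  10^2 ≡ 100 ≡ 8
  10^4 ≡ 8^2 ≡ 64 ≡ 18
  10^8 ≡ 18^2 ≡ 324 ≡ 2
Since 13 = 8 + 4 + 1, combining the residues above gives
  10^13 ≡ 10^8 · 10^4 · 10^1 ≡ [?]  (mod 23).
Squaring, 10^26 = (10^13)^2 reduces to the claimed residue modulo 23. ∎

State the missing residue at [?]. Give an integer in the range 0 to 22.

Multiply the listed residues: 2 · 18 · 10 = 36 → 360.
Reducing modulo 23: 360 = 15·23 + 15, so 10^13 ≡ 15.

15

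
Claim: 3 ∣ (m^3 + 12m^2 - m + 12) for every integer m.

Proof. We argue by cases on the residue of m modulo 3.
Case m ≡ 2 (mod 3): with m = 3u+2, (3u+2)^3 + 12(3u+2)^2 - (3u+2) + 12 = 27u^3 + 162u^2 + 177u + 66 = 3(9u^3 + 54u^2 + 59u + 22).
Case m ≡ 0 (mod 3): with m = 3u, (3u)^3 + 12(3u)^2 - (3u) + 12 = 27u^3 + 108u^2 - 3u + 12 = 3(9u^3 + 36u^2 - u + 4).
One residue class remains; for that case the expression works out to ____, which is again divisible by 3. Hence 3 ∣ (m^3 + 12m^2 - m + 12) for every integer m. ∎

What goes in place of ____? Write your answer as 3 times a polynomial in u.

3(9u^3 + 45u^2 + 26u + 8)

Only m ≡ 1 (mod 3) is unaccounted for. Put m = 3u+1:
(3u+1)^3 + 12(3u+1)^2 - (3u+1) + 12 expands to 27u^3 + 135u^2 + 78u + 24,
and factoring out 3 leaves 3(9u^3 + 45u^2 + 26u + 8).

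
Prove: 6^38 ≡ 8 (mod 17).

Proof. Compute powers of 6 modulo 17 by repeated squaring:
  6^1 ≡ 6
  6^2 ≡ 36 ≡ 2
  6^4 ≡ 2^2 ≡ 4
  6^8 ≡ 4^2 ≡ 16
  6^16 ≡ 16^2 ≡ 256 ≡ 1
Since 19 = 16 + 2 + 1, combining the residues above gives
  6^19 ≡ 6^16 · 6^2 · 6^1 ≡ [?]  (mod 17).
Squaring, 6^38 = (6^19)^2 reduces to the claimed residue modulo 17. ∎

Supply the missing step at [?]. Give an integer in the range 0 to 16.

12

6^16 · 6^2 · 6^1 ≡ 1 · 2 · 6 = 12.
12 mod 17 = 12, so 6^19 ≡ 12 (mod 17).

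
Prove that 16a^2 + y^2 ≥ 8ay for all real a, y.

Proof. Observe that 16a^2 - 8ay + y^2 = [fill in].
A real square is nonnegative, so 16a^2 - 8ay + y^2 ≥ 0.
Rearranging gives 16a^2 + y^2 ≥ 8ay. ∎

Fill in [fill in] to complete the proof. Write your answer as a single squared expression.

(4a - y)^2

The leading and trailing coefficients are 4^2 and 1^2, and 8 = 2·4·1, so the trinomial is (4a - y)^2.
Hence 16a^2 - 8ay + y^2 ≥ 0.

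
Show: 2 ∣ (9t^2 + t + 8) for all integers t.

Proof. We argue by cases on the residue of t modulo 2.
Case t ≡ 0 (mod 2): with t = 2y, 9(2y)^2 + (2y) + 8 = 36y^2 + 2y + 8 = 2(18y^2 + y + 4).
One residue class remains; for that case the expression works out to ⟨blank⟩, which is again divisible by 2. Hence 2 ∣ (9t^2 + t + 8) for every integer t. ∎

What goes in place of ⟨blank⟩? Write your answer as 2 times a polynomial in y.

2(18y^2 + 19y + 9)

The residues treated are {0}, so the missing case is t ≡ 1 (mod 2); write t = 2y+1.
Then 9(2y+1)^2 + (2y+1) + 8 = 36y^2 + 38y + 18 = 2(18y^2 + 19y + 9).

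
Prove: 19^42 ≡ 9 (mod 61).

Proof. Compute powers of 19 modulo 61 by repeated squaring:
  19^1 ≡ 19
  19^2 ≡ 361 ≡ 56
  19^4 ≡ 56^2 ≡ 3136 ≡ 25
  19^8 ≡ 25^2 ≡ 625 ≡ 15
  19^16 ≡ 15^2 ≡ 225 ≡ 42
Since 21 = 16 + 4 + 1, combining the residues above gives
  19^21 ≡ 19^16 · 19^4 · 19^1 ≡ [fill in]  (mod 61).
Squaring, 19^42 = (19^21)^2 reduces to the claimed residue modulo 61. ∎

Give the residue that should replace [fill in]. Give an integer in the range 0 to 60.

Multiply the listed residues: 42 · 25 · 19 = 1050 → 19950.
Reducing modulo 61: 19950 = 327·61 + 3, so 19^21 ≡ 3.

3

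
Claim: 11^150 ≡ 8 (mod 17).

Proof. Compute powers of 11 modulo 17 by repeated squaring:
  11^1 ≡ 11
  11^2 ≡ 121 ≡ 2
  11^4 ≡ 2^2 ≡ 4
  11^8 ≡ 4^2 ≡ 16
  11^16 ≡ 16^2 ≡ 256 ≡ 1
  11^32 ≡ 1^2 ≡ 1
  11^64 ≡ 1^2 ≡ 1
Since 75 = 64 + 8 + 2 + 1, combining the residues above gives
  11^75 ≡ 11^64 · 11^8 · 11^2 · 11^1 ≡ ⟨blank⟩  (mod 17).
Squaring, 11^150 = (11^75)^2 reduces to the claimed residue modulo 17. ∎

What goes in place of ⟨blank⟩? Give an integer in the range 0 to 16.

12

Multiply the listed residues: 1 · 16 · 2 · 11 = 16 → 32 → 352.
Reducing modulo 17: 352 = 20·17 + 12, so 11^75 ≡ 12.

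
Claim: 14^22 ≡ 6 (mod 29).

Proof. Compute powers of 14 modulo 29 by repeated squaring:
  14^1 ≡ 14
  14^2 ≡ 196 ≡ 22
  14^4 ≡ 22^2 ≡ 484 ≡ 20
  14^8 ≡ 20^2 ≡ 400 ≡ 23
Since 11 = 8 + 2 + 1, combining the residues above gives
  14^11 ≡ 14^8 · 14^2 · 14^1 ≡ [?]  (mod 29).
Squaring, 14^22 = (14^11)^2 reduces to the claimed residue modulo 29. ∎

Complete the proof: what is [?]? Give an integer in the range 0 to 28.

8

14^8 · 14^2 · 14^1 ≡ 23 · 22 · 14 = 7084.
7084 mod 29 = 8, so 14^11 ≡ 8 (mod 29).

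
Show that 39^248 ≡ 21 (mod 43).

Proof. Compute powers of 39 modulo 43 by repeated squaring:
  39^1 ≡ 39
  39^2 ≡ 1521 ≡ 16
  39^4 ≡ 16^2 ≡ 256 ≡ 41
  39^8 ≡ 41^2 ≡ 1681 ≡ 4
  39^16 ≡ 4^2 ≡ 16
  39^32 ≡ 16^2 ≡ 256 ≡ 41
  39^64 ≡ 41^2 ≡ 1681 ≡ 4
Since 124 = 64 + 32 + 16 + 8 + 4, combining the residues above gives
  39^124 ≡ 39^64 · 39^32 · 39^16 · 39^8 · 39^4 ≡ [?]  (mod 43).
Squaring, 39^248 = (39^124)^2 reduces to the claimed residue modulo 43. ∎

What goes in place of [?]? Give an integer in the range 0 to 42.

Multiply the listed residues: 4 · 41 · 16 · 4 · 41 = 164 → 2624 → 10496 → 430336.
Reducing modulo 43: 430336 = 10007·43 + 35, so 39^124 ≡ 35.

35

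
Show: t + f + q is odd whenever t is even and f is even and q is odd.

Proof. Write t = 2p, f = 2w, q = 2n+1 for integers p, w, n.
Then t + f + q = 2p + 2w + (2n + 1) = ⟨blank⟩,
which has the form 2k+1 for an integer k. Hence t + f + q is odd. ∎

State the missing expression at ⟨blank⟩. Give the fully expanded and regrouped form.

2(n + p + w) + 1

2p + 2w + (2n + 1) = 2n + 2p + 2w + 1
= 2(n + p + w) + 1.
Since n + p + w is an integer, the sum is of the form 2k+1 for an integer k.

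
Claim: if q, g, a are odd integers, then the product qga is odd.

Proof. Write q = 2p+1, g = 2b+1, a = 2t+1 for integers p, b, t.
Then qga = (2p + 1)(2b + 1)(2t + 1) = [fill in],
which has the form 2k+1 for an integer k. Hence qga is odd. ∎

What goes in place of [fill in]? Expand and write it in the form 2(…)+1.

2(4bpt + 2bp + 2bt + b + 2pt + p + t) + 1

(2p + 1)(2b + 1)(2t + 1) = 8bpt + 4bp + 4bt + 2b + 4pt + 2p + 2t + 1
= 2(4bpt + 2bp + 2bt + b + 2pt + p + t) + 1.
Since 4bpt + 2bp + 2bt + b + 2pt + p + t is an integer, the product is of the form 2k+1 for an integer k.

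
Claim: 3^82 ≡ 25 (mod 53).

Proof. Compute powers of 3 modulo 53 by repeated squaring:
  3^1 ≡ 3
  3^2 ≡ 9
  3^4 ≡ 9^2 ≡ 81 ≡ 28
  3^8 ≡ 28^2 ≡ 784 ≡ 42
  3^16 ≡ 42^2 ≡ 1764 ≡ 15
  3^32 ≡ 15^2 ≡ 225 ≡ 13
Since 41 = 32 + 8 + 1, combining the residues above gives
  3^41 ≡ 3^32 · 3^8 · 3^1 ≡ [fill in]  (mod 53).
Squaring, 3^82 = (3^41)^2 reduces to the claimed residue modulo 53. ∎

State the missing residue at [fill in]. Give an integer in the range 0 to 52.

3^32 · 3^8 · 3^1 ≡ 13 · 42 · 3 = 1638.
1638 mod 53 = 48, so 3^41 ≡ 48 (mod 53).

48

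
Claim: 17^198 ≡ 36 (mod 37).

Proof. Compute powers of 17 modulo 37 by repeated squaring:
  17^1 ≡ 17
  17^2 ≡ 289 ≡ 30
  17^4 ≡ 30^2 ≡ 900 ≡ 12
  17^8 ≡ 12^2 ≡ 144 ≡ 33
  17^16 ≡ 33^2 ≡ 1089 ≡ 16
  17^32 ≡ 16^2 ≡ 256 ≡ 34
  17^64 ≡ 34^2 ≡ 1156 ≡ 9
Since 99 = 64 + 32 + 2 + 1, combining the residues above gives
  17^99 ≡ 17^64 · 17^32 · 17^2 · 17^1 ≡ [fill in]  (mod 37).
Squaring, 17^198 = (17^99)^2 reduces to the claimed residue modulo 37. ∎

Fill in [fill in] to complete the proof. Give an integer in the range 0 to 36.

31

17^64 · 17^32 · 17^2 · 17^1 ≡ 9 · 34 · 30 · 17 = 156060.
156060 mod 37 = 31, so 17^99 ≡ 31 (mod 37).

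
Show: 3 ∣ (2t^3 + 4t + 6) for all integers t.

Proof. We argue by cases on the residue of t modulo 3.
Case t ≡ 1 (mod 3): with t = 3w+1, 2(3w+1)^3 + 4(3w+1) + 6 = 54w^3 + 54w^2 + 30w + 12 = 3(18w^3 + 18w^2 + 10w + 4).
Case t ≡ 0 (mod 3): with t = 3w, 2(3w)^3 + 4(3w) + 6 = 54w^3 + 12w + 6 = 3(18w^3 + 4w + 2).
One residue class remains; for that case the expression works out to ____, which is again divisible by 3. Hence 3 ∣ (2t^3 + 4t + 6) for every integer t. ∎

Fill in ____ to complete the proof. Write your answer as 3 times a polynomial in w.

Only t ≡ 2 (mod 3) is unaccounted for. Put t = 3w+2:
2(3w+2)^3 + 4(3w+2) + 6 expands to 54w^3 + 108w^2 + 84w + 30,
and factoring out 3 leaves 3(18w^3 + 36w^2 + 28w + 10).

3(18w^3 + 36w^2 + 28w + 10)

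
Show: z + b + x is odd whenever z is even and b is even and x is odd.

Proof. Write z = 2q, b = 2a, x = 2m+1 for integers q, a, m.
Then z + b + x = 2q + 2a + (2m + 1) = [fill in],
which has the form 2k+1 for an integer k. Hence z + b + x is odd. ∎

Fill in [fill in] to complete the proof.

Expanding: 2q + 2a + (2m + 1) = 2a + 2m + 2q + 1.
Every term except the constant is even, so this is 2(a + m + q) + 1,
and a + m + q ∈ ℤ gives the required form.

2(a + m + q) + 1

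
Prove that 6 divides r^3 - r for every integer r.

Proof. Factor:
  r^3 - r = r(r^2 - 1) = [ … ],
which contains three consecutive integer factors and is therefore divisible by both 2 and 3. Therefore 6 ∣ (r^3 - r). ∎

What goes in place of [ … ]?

(r - 1)r(r + 1)

r(r^2 - 1) = r(r - 1)(r + 1) = (r - 1)r(r + 1).
These three factors are consecutive integers, so their product is divisible by 6.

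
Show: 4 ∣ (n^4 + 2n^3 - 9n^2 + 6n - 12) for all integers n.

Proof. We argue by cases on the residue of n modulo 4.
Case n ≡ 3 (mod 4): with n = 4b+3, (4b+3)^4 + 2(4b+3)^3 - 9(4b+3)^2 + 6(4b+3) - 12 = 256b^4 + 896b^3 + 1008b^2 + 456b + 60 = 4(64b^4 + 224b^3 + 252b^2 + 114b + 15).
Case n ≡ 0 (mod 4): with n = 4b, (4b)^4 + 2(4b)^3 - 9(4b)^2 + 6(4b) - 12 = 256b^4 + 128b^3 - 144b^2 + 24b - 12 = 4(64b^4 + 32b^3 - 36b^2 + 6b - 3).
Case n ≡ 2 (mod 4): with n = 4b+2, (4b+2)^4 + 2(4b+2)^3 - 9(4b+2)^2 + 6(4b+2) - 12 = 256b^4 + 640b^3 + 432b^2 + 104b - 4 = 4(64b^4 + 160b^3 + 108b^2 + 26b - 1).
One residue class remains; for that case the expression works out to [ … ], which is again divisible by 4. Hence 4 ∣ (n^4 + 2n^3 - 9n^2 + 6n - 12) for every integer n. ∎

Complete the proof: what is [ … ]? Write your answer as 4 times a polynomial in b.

The residues treated are {3, 0, 2}, so the missing case is n ≡ 1 (mod 4); write n = 4b+1.
Then (4b+1)^4 + 2(4b+1)^3 - 9(4b+1)^2 + 6(4b+1) - 12 = 256b^4 + 384b^3 + 48b^2 - 8b - 12 = 4(64b^4 + 96b^3 + 12b^2 - 2b - 3).

4(64b^4 + 96b^3 + 12b^2 - 2b - 3)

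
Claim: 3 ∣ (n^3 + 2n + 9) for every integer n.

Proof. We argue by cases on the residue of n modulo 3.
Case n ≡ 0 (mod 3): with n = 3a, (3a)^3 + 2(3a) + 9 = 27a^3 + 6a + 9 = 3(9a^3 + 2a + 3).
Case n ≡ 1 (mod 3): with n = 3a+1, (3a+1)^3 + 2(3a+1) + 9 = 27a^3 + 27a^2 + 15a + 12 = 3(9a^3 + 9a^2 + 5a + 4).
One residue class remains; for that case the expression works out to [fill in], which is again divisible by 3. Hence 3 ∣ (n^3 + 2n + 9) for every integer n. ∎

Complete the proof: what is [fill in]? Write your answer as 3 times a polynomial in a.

3(9a^3 + 18a^2 + 14a + 7)

Only n ≡ 2 (mod 3) is unaccounted for. Put n = 3a+2:
(3a+2)^3 + 2(3a+2) + 9 expands to 27a^3 + 54a^2 + 42a + 21,
and factoring out 3 leaves 3(9a^3 + 18a^2 + 14a + 7).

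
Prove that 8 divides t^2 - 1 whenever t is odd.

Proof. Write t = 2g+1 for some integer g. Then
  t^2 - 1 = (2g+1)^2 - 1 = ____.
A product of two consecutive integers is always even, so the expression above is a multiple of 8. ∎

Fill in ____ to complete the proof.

(2g+1)^2 - 1 = 4g^2 + 4g + 1 - 1 = 4g^2 + 4g = 4g(g+1).
Since g and g+1 are consecutive, g(g+1) is even, and 4·(even) is a multiple of 8.

4g(g + 1)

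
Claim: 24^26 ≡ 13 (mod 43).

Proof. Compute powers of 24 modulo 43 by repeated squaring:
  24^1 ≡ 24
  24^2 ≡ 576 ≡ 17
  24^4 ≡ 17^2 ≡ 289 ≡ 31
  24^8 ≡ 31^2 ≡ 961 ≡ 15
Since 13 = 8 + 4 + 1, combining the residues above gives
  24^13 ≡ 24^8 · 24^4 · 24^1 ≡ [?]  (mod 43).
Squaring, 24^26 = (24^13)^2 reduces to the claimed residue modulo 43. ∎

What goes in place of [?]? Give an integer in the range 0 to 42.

23

Multiply the listed residues: 15 · 31 · 24 = 465 → 11160.
Reducing modulo 43: 11160 = 259·43 + 23, so 24^13 ≡ 23.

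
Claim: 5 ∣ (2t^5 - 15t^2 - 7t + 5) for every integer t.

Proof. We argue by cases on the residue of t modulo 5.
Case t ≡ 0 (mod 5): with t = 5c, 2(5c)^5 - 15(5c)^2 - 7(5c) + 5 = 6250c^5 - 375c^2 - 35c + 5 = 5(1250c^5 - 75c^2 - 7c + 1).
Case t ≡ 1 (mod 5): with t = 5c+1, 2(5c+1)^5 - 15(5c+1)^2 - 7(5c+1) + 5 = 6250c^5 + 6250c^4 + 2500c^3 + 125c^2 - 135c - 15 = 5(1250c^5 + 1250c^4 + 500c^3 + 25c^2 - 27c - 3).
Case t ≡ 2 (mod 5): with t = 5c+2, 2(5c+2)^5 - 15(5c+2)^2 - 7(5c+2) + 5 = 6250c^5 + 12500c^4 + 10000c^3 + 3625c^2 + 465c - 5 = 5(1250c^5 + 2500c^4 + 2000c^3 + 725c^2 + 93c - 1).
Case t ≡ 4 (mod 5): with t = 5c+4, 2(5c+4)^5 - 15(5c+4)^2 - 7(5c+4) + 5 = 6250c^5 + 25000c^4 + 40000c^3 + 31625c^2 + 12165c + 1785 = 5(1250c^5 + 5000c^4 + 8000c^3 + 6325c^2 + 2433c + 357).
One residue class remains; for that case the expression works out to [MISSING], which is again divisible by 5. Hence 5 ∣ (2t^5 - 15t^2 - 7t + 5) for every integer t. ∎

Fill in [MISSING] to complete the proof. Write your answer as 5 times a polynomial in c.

5(1250c^5 + 3750c^4 + 4500c^3 + 2625c^2 + 713c + 67)

Only t ≡ 3 (mod 5) is unaccounted for. Put t = 5c+3:
2(5c+3)^5 - 15(5c+3)^2 - 7(5c+3) + 5 expands to 6250c^5 + 18750c^4 + 22500c^3 + 13125c^2 + 3565c + 335,
and factoring out 5 leaves 5(1250c^5 + 3750c^4 + 4500c^3 + 2625c^2 + 713c + 67).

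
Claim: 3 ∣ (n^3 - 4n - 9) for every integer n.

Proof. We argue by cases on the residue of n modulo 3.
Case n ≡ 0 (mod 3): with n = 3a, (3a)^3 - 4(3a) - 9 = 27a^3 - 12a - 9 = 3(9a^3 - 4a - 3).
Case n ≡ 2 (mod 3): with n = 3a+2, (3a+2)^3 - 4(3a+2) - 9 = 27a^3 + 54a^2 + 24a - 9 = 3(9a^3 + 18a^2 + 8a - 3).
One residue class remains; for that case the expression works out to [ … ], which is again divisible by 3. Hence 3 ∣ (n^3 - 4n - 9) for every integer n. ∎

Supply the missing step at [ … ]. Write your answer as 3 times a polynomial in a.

3(9a^3 + 9a^2 - a - 4)

Only n ≡ 1 (mod 3) is unaccounted for. Put n = 3a+1:
(3a+1)^3 - 4(3a+1) - 9 expands to 27a^3 + 27a^2 - 3a - 12,
and factoring out 3 leaves 3(9a^3 + 9a^2 - a - 4).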